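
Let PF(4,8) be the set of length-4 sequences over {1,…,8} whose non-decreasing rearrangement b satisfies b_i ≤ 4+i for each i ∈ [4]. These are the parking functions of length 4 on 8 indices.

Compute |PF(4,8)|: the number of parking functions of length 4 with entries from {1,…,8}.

3645

|PF(4,8)| = (9−4)·9^(4−1) = 5 · 729 = 3645
Check (7,3,8,3) → sorted (3,3,7,8): b_i ≤ 4+i ∀i, a PF.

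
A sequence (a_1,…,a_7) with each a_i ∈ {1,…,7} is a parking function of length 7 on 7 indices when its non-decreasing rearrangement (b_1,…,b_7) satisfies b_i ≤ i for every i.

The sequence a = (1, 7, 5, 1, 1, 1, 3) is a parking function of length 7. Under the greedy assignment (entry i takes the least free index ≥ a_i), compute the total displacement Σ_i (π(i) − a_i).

9

Σπ = 7·8/2 = 28 (π permutes [7]); Σa = 1+7+5+1+1+1+3 = 19; disp = 28−19 = 9.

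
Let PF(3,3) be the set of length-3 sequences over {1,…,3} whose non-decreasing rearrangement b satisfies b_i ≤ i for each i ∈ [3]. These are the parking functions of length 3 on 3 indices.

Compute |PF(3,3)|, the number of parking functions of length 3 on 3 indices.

16

#PF = (3−3+1)·(3+1)^(3−1) = 1×16 = 16 (Konheim–Weiss)
Check (1,1,1) → sorted (1,1,1): b_i ≤ i ∀i, a PF.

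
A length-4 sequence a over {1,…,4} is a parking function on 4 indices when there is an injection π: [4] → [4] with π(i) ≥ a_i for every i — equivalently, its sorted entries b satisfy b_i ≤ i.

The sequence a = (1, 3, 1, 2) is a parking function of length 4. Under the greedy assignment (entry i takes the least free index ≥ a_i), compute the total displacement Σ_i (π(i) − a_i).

3

Σπ = 4·5/2 = 10 (π permutes [4]); Σa = 1+3+1+2 = 7; disp = 10−7 = 3.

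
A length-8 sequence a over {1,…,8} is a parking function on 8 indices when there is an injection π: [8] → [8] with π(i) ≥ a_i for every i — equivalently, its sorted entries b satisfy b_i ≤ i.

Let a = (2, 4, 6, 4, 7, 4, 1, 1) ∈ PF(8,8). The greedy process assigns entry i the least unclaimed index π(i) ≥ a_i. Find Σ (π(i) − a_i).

7

Σπ = 8·9/2 = 36 (π permutes [8]); Σa = 2+4+6+4+7+4+1+1 = 29; disp = 36−29 = 7.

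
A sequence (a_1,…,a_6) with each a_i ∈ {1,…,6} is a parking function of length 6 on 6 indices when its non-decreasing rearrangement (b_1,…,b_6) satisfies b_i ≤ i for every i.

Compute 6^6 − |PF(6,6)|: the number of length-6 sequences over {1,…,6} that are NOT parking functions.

Count = 1·7^5 = 1×16807 = 16807
Check (3,3,5,3,2,3) → sorted (2,3,3,3,3,5): b_1=2>1, not a PF.
Total 46656; non-PF = 46656−16807 = 29849

29849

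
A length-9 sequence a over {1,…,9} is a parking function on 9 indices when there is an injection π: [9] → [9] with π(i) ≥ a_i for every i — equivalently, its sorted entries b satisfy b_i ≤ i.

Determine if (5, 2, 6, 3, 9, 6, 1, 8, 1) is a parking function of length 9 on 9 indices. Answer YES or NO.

YES

Sorted: b = (1, 1, 2, 3, 5, 6, 6, 8, 9).
  b_1=1 ≤ 1
  b_2=1 ≤ 2
  b_3=2 ≤ 3
  b_4=3 ≤ 4
  b_5=5 ≤ 5
  b_6=6 ≤ 6
  b_7=6 ≤ 7
  b_8=8 ≤ 8
  b_9=9 ≤ 9
All bounds hold ⇒ YES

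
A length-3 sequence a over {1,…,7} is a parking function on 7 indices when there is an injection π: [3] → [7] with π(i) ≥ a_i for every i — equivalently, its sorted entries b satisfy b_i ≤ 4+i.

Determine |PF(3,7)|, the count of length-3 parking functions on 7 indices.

320

Count = (8−3)·8^(3−1) = 5×64 = 320
Example (3,7,3) → sorted (3,3,7): b_i ≤ 4+i ∀i, a PF.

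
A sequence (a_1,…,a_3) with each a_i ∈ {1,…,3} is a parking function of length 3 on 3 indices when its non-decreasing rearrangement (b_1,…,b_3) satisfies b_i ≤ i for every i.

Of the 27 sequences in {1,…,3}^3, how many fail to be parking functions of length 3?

|PF| = (3−3+1)·(3+1)^(3−1) = 1×16 = 16 (Konheim–Weiss)
Check (3,1,3) → sorted (1,3,3): b_2=3>2, not a PF.
3^3 − 16 = 27 − 16 = 11

11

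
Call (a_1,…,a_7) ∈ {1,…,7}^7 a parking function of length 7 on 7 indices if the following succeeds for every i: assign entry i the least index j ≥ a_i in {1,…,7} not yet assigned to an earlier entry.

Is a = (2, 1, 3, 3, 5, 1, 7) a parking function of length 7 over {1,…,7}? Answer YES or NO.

Rearranged: b = (1, 1, 2, 3, 3, 5, 7).
  b_1=1 ≤ 1
  b_2=1 ≤ 2
  b_3=2 ≤ 3
  b_4=3 ≤ 4
  b_5=3 ≤ 5
  b_6=5 ≤ 6
  b_7=7 ≤ 7
All bounds hold ⇒ YES

YES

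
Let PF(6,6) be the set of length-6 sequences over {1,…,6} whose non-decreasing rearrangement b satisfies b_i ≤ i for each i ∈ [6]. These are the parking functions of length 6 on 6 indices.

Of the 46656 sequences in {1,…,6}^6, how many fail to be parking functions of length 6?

29849

|PF(6,6)| = 1·7^5 = 1·16807 = 16807 (Pollak)
E.g. (3,4,3,6,3,2) → sorted (2,3,3,3,4,6): b_1=2>1, not a PF.
6^6 − 16807 = 46656 − 16807 = 29849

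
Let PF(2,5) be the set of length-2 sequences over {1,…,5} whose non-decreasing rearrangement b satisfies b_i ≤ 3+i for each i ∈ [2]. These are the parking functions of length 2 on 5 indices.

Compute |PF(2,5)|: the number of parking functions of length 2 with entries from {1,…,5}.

|PF(2,5)| = 4·6^1 = 4×6 = 24 (Pollak)
Check (4,1) → sorted (1,4): b_i ≤ 3+i ∀i, a PF.

24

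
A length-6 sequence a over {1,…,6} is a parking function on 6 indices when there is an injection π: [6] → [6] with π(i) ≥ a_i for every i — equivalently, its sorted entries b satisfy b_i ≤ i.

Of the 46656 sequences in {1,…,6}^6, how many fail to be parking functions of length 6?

#PF = 1·7^5 = 1·16807 = 16807 [KW]
E.g. (5,5,5,2,2,2) → sorted (2,2,2,5,5,5): b_1=2>1, not a PF.
So 46656 − 16807 = 29849 fail.

29849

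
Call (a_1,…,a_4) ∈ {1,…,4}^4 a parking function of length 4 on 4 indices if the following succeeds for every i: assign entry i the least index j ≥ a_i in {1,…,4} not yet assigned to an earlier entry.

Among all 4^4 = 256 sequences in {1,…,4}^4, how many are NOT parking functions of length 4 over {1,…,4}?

131

#PF = (4+1−4)·(4+1)^{4−1} = 1·125 = 125
One tuple (3,4,4,1) → sorted (1,3,4,4): b_2=3>2, not a PF.
4^4 − 125 = 256 − 125 = 131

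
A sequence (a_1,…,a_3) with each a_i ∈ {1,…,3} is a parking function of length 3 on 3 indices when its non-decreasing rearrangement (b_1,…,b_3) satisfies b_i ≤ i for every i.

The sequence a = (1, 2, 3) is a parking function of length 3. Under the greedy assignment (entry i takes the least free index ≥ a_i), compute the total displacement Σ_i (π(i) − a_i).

Σπ(i) = 1+…+3 = 6; Σa = 1+2+3 = 6; disp = 6−6 = 0.

0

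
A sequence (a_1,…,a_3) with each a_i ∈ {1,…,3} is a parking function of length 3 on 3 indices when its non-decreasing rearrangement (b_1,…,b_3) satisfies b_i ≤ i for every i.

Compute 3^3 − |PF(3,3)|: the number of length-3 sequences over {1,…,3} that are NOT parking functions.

11

|PF(3,3)| = (3+1−3)·(3+1)^{3−1} = 1·16 = 16
One tuple (3,1,3) → sorted (1,3,3): b_2=3>2, not a PF.
So 27 − 16 = 11 fail.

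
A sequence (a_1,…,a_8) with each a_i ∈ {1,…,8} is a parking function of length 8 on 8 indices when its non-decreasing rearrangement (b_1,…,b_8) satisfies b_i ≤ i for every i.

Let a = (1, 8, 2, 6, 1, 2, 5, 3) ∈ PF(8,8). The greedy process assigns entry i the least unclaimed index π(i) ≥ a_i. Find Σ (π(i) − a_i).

Σπ = 36 ({1..8} each once); Σa = 1+8+2+6+1+2+5+3 = 28; disp = 36−28 = 8.

8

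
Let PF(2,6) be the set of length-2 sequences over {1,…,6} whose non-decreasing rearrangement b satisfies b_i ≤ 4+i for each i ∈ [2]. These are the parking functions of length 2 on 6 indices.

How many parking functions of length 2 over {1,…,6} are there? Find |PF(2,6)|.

|PF(2,6)| = (6−2+1)·(6+1)^(2−1) = 5×7 = 35 (Pollak)
E.g. (6,2) → sorted (2,6): b_i ≤ 4+i ∀i, a PF.

35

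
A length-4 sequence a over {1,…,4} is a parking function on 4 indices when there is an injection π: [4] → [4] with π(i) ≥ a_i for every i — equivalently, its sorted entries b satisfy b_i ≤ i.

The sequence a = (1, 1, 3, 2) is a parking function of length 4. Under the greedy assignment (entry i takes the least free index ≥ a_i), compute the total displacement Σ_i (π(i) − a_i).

3

Σπ = 10 ({1..4} each once); Σa = 1+1+3+2 = 7; disp = 10−7 = 3.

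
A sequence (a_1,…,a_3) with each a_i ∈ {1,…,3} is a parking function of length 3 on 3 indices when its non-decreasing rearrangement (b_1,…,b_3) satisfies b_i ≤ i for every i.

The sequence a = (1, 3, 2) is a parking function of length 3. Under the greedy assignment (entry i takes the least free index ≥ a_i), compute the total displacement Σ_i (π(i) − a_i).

Σπ(i) = 1+…+3 = 6; Σa = 1+3+2 = 6; disp = 6−6 = 0.

0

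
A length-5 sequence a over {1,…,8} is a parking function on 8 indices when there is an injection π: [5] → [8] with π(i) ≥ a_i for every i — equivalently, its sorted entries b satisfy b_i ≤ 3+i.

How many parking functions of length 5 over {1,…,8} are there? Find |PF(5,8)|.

|PF| = (8−5+1)·(8+1)^(5−1) = 4×6561 = 26244 [KW]
One tuple (1,6,1,8,2) → sorted (1,1,2,6,8): b_i ≤ 3+i ∀i, a PF.

26244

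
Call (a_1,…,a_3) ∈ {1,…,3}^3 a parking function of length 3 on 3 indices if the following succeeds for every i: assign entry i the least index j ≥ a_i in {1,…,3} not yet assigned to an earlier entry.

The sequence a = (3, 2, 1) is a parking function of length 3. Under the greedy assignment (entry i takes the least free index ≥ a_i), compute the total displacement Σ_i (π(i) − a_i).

Σπ = 3·4/2 = 6 (π permutes [3]); Σa = 3+2+1 = 6; disp = 6−6 = 0.

0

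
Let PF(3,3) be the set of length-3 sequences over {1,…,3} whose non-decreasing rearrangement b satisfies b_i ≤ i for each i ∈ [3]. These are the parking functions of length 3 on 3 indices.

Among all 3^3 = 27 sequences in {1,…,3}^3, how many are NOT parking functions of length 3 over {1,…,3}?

|PF(3,3)| = 1·4^2 = 1·16 = 16 (Konheim–Weiss)
Check (2,2,3) → sorted (2,2,3): b_1=2>1, not a PF.
3^3 − 16 = 27 − 16 = 11

11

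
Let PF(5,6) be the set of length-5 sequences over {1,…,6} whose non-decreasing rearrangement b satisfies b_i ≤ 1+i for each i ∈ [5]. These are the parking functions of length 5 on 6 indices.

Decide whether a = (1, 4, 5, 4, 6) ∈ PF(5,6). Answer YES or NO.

NO

Order a: b = (1, 4, 4, 5, 6).
  b_1=1 ≤ 2
  b_2=4 > 3
  fails at i=2 ⇒ NO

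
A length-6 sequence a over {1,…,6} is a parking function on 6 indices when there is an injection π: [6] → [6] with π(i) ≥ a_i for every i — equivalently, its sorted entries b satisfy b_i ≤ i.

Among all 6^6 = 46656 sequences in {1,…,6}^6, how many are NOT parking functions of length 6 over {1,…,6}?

Count = 1·7^5 = 1×16807 = 16807 (Konheim–Weiss)
Example (4,3,5,6,6,1) → sorted (1,3,4,5,6,6): b_2=3>2, not a PF.
Total 46656; non-PF = 46656−16807 = 29849

29849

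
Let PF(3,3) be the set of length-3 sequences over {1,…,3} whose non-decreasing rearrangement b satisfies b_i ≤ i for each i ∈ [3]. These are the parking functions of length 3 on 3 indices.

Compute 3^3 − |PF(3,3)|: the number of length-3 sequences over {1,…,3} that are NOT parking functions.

#PF = (3−3+1)·(3+1)^(3−1) = 1·16 = 16
One tuple (3,3,3) → sorted (3,3,3): b_1=3>1, not a PF.
3^3 − 16 = 27 − 16 = 11

11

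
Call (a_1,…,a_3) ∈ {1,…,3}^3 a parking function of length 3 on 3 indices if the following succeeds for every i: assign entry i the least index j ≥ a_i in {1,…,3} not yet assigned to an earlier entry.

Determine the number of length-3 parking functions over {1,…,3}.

16

|PF| = 1·4^2 = 1 · 16 = 16 (Konheim–Weiss)
One tuple (2,1,3) → sorted (1,2,3): b_i ≤ i ∀i, a PF.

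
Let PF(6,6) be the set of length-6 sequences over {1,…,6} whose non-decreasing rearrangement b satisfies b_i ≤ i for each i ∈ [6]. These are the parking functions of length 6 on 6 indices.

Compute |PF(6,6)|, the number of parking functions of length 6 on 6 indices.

#PF = (6−6+1)·(6+1)^(6−1) = 1 · 16807 = 16807 (Pollak)
One tuple (2,1,4,3,3,1) → sorted (1,1,2,3,3,4): b_i ≤ i ∀i, a PF.

16807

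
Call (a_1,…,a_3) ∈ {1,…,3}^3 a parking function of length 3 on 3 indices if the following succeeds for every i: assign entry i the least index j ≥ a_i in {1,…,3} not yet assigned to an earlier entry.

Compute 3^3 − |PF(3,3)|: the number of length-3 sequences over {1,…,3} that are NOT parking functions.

11

Count = (4−3)·4^(3−1) = 1 · 16 = 16 [KW]
Check (2,2,3) → sorted (2,2,3): b_1=2>1, not a PF.
So 27 − 16 = 11 fail.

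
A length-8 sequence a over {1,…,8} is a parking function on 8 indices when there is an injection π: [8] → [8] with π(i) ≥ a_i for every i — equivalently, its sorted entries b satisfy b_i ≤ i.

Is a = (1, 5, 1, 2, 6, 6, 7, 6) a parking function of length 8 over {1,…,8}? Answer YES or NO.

Order a: b = (1, 1, 2, 5, 6, 6, 6, 7).
  b_1=1 ≤ 1
  b_2=1 ≤ 2
  b_3=2 ≤ 3
  b_4=5 > 4
  fails at i=4 ⇒ NO

NO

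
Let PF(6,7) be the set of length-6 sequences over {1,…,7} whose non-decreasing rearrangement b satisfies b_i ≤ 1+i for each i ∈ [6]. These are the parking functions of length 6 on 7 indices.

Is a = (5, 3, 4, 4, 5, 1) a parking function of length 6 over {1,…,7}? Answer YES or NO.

Sorted: b = (1, 3, 4, 4, 5, 5).
  b_1=1 ≤ 2
  b_2=3 ≤ 3
  b_3=4 ≤ 4
  b_4=4 ≤ 5
  b_5=5 ≤ 6
  b_6=5 ≤ 7
All bounds hold ⇒ YES

YES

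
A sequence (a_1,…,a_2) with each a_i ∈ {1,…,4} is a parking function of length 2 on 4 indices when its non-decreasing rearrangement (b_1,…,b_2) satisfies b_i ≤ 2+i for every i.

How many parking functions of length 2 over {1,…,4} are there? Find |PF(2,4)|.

|PF| = 3·5^1 = 3×5 = 15 (Pollak)
One tuple (2,3) → sorted (2,3): b_i ≤ 2+i ∀i, a PF.

15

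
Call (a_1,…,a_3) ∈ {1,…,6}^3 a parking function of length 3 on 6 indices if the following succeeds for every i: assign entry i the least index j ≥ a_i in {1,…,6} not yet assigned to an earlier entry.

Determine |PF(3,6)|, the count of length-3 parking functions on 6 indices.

196

Count = (7−3)·7^(3−1) = 4 · 49 = 196
Check (4,6,2) → sorted (2,4,6): b_i ≤ 3+i ∀i, a PF.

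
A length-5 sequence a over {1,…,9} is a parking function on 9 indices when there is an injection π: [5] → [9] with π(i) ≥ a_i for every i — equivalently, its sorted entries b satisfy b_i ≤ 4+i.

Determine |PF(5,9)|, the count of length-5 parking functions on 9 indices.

50000

Count = (10−5)·10^(5−1) = 5 · 10000 = 50000 (Pollak)
E.g. (6,2,4,3,5) → sorted (2,3,4,5,6): b_i ≤ 4+i ∀i, a PF.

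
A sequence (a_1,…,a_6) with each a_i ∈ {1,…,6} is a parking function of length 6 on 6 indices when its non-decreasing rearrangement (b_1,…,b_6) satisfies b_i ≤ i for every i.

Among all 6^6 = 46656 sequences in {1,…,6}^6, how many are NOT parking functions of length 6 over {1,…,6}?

29849

Count = 1·7^5 = 1·16807 = 16807 [KW]
Check (1,6,4,3,4,6) → sorted (1,3,4,4,6,6): b_2=3>2, not a PF.
Total 46656; non-PF = 46656−16807 = 29849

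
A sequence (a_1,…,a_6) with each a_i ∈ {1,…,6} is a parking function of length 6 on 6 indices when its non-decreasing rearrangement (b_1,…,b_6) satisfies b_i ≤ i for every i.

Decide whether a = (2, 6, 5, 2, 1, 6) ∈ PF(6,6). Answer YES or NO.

NO

Rearranged: b = (1, 2, 2, 5, 6, 6).
  b_1=1 ≤ 1
  b_2=2 ≤ 2
  b_3=2 ≤ 3
  b_4=5 > 4
  fails at i=4 ⇒ NO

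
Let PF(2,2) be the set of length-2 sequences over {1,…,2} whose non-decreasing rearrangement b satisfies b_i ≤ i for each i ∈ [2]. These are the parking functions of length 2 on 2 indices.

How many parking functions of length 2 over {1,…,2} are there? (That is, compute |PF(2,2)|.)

|PF| = 1·3^1 = 1×3 = 3 (Pollak)
E.g. (1,1) → sorted (1,1): b_i ≤ i ∀i, a PF.

3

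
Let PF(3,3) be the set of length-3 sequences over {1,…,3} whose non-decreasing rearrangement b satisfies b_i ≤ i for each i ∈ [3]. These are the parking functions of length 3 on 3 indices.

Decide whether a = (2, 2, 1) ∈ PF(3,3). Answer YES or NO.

Rearranged: b = (1, 2, 2).
  b_1=1 ≤ 1
  b_2=2 ≤ 2
  b_3=2 ≤ 3
All bounds hold ⇒ YES

YES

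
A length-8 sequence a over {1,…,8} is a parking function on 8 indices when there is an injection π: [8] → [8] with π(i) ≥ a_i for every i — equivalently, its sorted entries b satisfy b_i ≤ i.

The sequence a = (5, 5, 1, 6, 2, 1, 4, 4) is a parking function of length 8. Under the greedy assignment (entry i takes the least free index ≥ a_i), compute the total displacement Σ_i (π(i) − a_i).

Σπ = 8·9/2 = 36 (π permutes [8]); Σa = 5+5+1+6+2+1+4+4 = 28; disp = 36−28 = 8.

8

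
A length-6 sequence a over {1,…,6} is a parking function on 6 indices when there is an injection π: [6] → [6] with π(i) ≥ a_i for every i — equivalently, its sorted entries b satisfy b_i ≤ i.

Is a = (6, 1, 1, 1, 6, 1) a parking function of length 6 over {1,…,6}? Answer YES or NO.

Rearranged: b = (1, 1, 1, 1, 6, 6).
  b_1=1 ≤ 1
  b_2=1 ≤ 2
  b_3=1 ≤ 3
  b_4=1 ≤ 4
  b_5=6 > 5
  fails at i=5 ⇒ NO

NO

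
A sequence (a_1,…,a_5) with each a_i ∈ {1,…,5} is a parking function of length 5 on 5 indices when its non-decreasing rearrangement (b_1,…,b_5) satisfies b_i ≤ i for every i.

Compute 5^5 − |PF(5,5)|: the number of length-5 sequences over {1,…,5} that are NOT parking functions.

Count = (6−5)·6^(5−1) = 1·1296 = 1296
E.g. (4,4,3,3,4) → sorted (3,3,4,4,4): b_1=3>1, not a PF.
5^5 − 1296 = 3125 − 1296 = 1829

1829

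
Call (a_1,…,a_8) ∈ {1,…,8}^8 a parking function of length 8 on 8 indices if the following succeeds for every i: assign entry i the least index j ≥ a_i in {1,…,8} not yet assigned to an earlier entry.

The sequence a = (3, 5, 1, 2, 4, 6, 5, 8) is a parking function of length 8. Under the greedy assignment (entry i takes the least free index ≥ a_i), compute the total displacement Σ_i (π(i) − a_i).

Σπ = 36 ({1..8} each once); Σa = 3+5+1+2+4+6+5+8 = 34; disp = 36−34 = 2.

2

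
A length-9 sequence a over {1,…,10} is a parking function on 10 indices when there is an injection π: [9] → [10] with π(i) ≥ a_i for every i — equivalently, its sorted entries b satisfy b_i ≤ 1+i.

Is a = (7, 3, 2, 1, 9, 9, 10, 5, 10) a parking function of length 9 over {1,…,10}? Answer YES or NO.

Sorted: b = (1, 2, 3, 5, 7, 9, 9, 10, 10).
  b_1=1 ≤ 2
  b_2=2 ≤ 3
  b_3=3 ≤ 4
  b_4=5 ≤ 5
  b_5=7 > 6
  fails at i=5 ⇒ NO

NO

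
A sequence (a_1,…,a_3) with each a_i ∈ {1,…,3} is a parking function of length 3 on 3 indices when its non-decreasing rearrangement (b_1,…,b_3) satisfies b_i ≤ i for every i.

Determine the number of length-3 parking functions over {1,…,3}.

16

|PF(3,3)| = (3+1−3)·(3+1)^{3−1} = 1×16 = 16
One tuple (3,1,2) → sorted (1,2,3): b_i ≤ i ∀i, a PF.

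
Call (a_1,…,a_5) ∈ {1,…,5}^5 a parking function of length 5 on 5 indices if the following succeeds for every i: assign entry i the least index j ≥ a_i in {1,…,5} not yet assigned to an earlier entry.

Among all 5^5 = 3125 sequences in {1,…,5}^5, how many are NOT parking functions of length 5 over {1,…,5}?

|PF| = (5−5+1)·(5+1)^(5−1) = 1·1296 = 1296 (Pollak)
Example (5,4,5,5,3) → sorted (3,4,5,5,5): b_1=3>1, not a PF.
5^5 − 1296 = 3125 − 1296 = 1829

1829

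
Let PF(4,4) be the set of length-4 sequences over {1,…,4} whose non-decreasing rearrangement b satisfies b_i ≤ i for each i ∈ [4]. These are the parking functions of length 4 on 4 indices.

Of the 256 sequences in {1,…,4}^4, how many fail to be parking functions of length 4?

|PF| = (4+1−4)·(4+1)^{4−1} = 1 · 125 = 125 [KW]
Example (2,2,2,3) → sorted (2,2,2,3): b_1=2>1, not a PF.
So 256 − 125 = 131 fail.

131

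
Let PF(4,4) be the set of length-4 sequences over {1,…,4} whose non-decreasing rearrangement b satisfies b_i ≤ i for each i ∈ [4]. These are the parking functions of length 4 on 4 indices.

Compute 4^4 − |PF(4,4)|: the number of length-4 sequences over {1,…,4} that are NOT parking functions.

|PF| = 1·5^3 = 1·125 = 125 [KW]
E.g. (3,3,3,4) → sorted (3,3,3,4): b_1=3>1, not a PF.
4^4 − 125 = 256 − 125 = 131

131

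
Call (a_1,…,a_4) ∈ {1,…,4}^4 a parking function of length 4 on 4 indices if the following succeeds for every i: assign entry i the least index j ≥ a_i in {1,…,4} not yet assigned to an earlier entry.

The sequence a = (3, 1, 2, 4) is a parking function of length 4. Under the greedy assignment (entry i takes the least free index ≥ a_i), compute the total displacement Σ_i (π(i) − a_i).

Σπ(i) = 1+…+4 = 10; Σa = 3+1+2+4 = 10; disp = 10−10 = 0.

0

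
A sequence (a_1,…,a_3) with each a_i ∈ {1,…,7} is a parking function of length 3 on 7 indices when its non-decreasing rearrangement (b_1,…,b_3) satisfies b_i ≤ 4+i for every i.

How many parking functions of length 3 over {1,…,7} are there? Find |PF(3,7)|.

|PF(3,7)| = (8−3)·8^(3−1) = 5×64 = 320 (Konheim–Weiss)
Check (1,5,7) → sorted (1,5,7): b_i ≤ 4+i ∀i, a PF.

320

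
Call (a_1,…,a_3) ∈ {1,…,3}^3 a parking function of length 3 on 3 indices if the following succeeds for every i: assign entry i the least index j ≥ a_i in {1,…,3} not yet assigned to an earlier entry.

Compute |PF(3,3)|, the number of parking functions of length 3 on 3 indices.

|PF| = (3−3+1)·(3+1)^(3−1) = 1 · 16 = 16 (Pollak)
One tuple (3,1,1) → sorted (1,1,3): b_i ≤ i ∀i, a PF.

16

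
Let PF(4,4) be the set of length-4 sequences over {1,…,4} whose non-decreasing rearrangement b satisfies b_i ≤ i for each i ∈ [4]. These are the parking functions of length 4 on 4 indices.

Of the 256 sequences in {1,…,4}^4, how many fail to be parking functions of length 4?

131

|PF| = (5−4)·5^(4−1) = 1×125 = 125 [KW]
Check (2,3,4,3) → sorted (2,3,3,4): b_1=2>1, not a PF.
4^4 − 125 = 256 − 125 = 131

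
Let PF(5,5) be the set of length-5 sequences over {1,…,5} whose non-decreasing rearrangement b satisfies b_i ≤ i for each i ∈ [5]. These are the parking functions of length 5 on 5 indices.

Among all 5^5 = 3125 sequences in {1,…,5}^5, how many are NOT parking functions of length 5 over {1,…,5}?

Count = (5−5+1)·(5+1)^(5−1) = 1×1296 = 1296 (Konheim–Weiss)
E.g. (4,5,5,5,5) → sorted (4,5,5,5,5): b_1=4>1, not a PF.
Total 3125; non-PF = 3125−1296 = 1829

1829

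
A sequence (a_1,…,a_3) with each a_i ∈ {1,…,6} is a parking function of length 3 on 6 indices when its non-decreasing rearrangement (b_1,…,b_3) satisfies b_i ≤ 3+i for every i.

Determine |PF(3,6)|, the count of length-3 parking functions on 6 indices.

196

|PF| = (6+1−3)·(6+1)^{3−1} = 4·49 = 196 [KW]
One tuple (5,1,5) → sorted (1,5,5): b_i ≤ 3+i ∀i, a PF.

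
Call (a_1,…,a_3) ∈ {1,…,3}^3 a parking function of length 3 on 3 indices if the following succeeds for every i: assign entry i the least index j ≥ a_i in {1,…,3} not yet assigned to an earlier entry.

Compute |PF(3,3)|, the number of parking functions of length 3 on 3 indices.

#PF = (4−3)·4^(3−1) = 1 · 16 = 16 (Pollak)
One tuple (3,1,1) → sorted (1,1,3): b_i ≤ i ∀i, a PF.

16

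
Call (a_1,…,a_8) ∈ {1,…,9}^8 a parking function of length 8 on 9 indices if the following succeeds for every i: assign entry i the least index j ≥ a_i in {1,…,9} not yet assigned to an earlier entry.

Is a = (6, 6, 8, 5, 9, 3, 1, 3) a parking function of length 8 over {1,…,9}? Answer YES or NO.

Order a: b = (1, 3, 3, 5, 6, 6, 8, 9).
  b_1=1 ≤ 2
  b_2=3 ≤ 3
  b_3=3 ≤ 4
  b_4=5 ≤ 5
  b_5=6 ≤ 6
  b_6=6 ≤ 7
  b_7=8 ≤ 8
  b_8=9 ≤ 9
All bounds hold ⇒ YES

YES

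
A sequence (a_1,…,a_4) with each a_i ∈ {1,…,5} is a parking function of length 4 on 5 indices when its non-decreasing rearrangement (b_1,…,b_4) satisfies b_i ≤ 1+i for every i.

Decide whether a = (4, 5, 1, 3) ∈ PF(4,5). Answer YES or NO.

YES

Rearranged: b = (1, 3, 4, 5).
  b_1=1 ≤ 2
  b_2=3 ≤ 3
  b_3=4 ≤ 4
  b_4=5 ≤ 5
All bounds hold ⇒ YES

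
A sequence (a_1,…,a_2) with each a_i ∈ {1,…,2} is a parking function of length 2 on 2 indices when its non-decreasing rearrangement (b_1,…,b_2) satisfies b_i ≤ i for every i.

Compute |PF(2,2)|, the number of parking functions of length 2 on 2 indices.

3

#PF = (2+1−2)·(2+1)^{2−1} = 1 · 3 = 3 [KW]
One tuple (1,2) → sorted (1,2): b_i ≤ i ∀i, a PF.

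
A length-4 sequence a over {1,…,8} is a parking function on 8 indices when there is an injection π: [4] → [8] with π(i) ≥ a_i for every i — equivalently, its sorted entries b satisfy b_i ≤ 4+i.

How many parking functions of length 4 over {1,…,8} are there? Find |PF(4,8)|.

3645

#PF = (9−4)·9^(4−1) = 5×729 = 3645 [KW]
One tuple (7,8,3,2) → sorted (2,3,7,8): b_i ≤ 4+i ∀i, a PF.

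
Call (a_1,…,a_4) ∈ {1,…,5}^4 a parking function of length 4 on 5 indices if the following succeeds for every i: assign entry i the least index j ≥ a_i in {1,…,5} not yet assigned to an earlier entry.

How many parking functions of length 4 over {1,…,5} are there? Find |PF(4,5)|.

432

#PF = (5+1−4)·(5+1)^{4−1} = 2×216 = 432 [KW]
E.g. (2,2,2,5) → sorted (2,2,2,5): b_i ≤ 1+i ∀i, a PF.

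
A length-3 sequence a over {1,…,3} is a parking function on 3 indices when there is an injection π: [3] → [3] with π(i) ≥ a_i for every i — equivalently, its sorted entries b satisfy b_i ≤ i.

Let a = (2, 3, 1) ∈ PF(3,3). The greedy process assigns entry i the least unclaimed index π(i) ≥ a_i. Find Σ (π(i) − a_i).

0

Σπ = 3·4/2 = 6 (π permutes [3]); Σa = 2+3+1 = 6; disp = 6−6 = 0.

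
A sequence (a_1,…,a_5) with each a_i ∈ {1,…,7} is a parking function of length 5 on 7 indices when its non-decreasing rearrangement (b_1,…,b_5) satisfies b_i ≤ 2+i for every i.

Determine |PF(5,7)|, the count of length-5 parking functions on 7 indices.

Count = 3·8^4 = 3×4096 = 12288
E.g. (6,5,7,3,1) → sorted (1,3,5,6,7): b_i ≤ 2+i ∀i, a PF.

12288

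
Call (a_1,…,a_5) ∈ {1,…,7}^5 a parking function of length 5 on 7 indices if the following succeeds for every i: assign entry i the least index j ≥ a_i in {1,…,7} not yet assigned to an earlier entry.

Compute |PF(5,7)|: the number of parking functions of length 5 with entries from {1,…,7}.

|PF| = (7−5+1)·(7+1)^(5−1) = 3×4096 = 12288 (Konheim–Weiss)
Check (5,5,3,2,3) → sorted (2,3,3,5,5): b_i ≤ 2+i ∀i, a PF.

12288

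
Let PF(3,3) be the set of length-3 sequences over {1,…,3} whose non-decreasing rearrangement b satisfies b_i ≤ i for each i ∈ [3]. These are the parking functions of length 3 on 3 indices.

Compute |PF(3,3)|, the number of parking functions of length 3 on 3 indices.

16

|PF(3,3)| = (4−3)·4^(3−1) = 1×16 = 16 (Konheim–Weiss)
Example (2,1,2) → sorted (1,2,2): b_i ≤ i ∀i, a PF.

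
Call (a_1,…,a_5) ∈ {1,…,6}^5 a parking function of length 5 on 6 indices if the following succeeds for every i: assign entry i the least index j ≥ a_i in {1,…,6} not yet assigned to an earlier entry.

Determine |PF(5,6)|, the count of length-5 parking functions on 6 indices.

|PF| = (6−5+1)·(6+1)^(5−1) = 2 · 2401 = 4802 [KW]
E.g. (3,5,1,3,2) → sorted (1,2,3,3,5): b_i ≤ 1+i ∀i, a PF.

4802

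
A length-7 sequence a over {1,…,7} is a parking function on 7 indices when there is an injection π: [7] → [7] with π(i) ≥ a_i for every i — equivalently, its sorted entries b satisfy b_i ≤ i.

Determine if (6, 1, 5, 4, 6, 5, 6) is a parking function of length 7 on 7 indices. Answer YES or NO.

Sorted: b = (1, 4, 5, 5, 6, 6, 6).
  b_1=1 ≤ 1
  b_2=4 > 2
  fails at i=2 ⇒ NO

NO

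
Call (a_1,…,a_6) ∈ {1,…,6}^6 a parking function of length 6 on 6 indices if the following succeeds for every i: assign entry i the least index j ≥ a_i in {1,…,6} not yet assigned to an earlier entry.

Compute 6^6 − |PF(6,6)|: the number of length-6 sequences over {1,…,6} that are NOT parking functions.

#PF = (6+1−6)·(6+1)^{6−1} = 1·16807 = 16807 [KW]
Check (3,6,5,2,6,6) → sorted (2,3,5,6,6,6): b_1=2>1, not a PF.
So 46656 − 16807 = 29849 fail.

29849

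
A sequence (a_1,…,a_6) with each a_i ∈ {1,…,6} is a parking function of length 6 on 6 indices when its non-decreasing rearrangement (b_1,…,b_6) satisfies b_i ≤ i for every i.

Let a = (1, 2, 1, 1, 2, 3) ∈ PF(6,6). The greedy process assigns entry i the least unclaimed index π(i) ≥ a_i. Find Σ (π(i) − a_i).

Σπ(i) = 1+…+6 = 21; Σa = 1+2+1+1+2+3 = 10; disp = 21−10 = 11.

11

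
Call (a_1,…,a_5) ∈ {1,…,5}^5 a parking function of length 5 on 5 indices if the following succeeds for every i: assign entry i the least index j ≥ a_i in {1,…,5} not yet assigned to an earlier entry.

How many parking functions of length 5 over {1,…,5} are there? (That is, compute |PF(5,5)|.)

1296

Count = (5+1−5)·(5+1)^{5−1} = 1 · 1296 = 1296 (Konheim–Weiss)
Check (3,3,3,2,1) → sorted (1,2,3,3,3): b_i ≤ i ∀i, a PF.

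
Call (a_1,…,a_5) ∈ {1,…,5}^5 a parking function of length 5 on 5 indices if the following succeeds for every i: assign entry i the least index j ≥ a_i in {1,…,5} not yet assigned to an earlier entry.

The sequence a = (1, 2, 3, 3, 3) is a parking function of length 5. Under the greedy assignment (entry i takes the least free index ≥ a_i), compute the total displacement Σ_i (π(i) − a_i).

3

Σπ = 5·6/2 = 15 (π permutes [5]); Σa = 1+2+3+3+3 = 12; disp = 15−12 = 3.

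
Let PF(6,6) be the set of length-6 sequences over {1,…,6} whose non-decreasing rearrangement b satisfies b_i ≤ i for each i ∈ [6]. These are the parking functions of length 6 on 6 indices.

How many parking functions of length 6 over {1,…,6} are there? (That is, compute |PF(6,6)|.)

#PF = (6−6+1)·(6+1)^(6−1) = 1×16807 = 16807 (Pollak)
Check (2,4,1,6,5,1) → sorted (1,1,2,4,5,6): b_i ≤ i ∀i, a PF.

16807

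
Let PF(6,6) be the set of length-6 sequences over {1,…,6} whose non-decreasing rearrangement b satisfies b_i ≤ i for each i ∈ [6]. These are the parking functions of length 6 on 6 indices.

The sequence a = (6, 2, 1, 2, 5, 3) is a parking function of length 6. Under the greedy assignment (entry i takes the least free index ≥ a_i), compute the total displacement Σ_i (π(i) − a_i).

2

Σπ = 6·7/2 = 21 (π permutes [6]); Σa = 6+2+1+2+5+3 = 19; disp = 21−19 = 2.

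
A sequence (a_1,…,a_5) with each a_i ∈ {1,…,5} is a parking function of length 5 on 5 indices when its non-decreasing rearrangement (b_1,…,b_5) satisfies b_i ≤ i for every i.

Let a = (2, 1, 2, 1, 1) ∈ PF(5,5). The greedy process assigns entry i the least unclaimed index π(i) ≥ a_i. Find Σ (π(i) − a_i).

8

Σπ = 15 ({1..5} each once); Σa = 2+1+2+1+1 = 7; disp = 15−7 = 8.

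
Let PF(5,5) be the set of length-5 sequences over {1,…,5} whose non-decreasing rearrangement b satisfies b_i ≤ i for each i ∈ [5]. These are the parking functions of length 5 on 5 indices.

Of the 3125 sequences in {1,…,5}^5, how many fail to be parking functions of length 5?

1829

|PF| = (5+1−5)·(5+1)^{5−1} = 1×1296 = 1296 (Pollak)
Check (3,3,2,5,5) → sorted (2,3,3,5,5): b_1=2>1, not a PF.
So 3125 − 1296 = 1829 fail.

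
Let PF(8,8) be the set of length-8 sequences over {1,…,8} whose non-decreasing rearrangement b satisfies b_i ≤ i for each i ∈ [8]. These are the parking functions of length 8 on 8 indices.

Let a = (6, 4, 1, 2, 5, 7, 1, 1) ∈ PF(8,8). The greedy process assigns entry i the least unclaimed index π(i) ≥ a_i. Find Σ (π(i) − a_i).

9

Σπ = 8·9/2 = 36 (π permutes [8]); Σa = 6+4+1+2+5+7+1+1 = 27; disp = 36−27 = 9.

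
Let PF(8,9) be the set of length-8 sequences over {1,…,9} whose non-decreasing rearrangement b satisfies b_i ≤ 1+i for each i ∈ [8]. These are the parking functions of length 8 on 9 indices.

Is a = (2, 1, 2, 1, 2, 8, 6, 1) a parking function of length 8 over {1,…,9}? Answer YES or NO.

Sorted: b = (1, 1, 1, 2, 2, 2, 6, 8).
  b_1=1 ≤ 2
  b_2=1 ≤ 3
  b_3=1 ≤ 4
  b_4=2 ≤ 5
  b_5=2 ≤ 6
  b_6=2 ≤ 7
  b_7=6 ≤ 8
  b_8=8 ≤ 9
All bounds hold ⇒ YES

YES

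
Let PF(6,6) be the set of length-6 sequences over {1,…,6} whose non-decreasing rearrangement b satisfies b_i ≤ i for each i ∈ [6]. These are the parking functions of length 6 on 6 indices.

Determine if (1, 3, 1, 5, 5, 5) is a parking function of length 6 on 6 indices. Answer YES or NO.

NO

Order a: b = (1, 1, 3, 5, 5, 5).
  b_1=1 ≤ 1
  b_2=1 ≤ 2
  b_3=3 ≤ 3
  b_4=5 > 4
  fails at i=4 ⇒ NO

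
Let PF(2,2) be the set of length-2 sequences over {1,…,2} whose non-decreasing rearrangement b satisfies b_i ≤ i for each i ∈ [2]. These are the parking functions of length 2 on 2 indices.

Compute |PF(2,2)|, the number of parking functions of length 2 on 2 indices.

3

Count = (2−2+1)·(2+1)^(2−1) = 1 · 3 = 3 [KW]
Check (1,2) → sorted (1,2): b_i ≤ i ∀i, a PF.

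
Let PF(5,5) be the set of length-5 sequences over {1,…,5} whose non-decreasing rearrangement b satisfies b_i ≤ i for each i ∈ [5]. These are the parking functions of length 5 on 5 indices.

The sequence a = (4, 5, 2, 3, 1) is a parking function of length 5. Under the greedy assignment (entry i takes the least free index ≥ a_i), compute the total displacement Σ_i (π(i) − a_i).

0

Σπ = 15 ({1..5} each once); Σa = 4+5+2+3+1 = 15; disp = 15−15 = 0.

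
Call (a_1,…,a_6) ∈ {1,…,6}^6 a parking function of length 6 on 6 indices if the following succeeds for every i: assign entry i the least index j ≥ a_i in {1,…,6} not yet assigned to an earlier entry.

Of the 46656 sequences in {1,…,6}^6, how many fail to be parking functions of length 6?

29849

|PF| = (6+1−6)·(6+1)^{6−1} = 1×16807 = 16807 (Konheim–Weiss)
One tuple (6,5,2,6,3,5) → sorted (2,3,5,5,6,6): b_1=2>1, not a PF.
So 46656 − 16807 = 29849 fail.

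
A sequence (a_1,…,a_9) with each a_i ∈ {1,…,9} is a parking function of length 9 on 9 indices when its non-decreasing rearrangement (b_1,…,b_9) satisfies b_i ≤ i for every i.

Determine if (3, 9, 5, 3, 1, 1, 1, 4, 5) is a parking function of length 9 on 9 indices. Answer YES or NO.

Order a: b = (1, 1, 1, 3, 3, 4, 5, 5, 9).
  b_1=1 ≤ 1
  b_2=1 ≤ 2
  b_3=1 ≤ 3
  b_4=3 ≤ 4
  b_5=3 ≤ 5
  b_6=4 ≤ 6
  b_7=5 ≤ 7
  b_8=5 ≤ 8
  b_9=9 ≤ 9
All bounds hold ⇒ YES

YES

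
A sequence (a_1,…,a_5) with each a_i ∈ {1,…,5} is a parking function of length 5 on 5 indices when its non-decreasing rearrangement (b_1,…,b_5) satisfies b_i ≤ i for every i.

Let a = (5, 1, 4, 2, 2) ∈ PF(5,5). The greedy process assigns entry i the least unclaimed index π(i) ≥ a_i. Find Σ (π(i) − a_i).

Σπ = 15 ({1..5} each once); Σa = 5+1+4+2+2 = 14; disp = 15−14 = 1.

1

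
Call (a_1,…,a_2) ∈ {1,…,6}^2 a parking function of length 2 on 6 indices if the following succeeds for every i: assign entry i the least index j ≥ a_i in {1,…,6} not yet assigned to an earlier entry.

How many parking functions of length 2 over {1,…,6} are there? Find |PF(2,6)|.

|PF| = 5·7^1 = 5×7 = 35 (Pollak)
Check (3,6) → sorted (3,6): b_i ≤ 4+i ∀i, a PF.

35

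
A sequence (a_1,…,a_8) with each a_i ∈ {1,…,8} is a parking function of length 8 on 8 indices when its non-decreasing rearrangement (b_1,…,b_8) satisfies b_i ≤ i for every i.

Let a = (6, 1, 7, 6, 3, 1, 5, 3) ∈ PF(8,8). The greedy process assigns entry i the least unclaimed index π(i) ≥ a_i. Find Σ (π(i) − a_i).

4

Σπ = 36 ({1..8} each once); Σa = 6+1+7+6+3+1+5+3 = 32; disp = 36−32 = 4.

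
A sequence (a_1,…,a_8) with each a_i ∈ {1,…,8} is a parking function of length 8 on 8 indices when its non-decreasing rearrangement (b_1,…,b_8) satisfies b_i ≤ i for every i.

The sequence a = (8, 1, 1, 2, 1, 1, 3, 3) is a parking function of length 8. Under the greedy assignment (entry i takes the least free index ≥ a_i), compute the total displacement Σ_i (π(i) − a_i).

16

Σπ = 36 ({1..8} each once); Σa = 8+1+1+2+1+1+3+3 = 20; disp = 36−20 = 16.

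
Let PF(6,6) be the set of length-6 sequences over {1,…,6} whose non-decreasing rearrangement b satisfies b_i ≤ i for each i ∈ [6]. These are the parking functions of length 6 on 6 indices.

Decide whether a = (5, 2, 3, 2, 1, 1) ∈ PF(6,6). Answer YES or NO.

YES

Order a: b = (1, 1, 2, 2, 3, 5).
  b_1=1 ≤ 1
  b_2=1 ≤ 2
  b_3=2 ≤ 3
  b_4=2 ≤ 4
  b_5=3 ≤ 5
  b_6=5 ≤ 6
All bounds hold ⇒ YES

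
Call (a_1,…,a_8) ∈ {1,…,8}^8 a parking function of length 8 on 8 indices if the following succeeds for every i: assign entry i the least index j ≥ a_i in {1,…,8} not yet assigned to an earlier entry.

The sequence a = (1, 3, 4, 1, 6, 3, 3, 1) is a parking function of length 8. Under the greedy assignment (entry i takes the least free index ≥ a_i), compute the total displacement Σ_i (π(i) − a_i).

14

Σπ = 36 ({1..8} each once); Σa = 1+3+4+1+6+3+3+1 = 22; disp = 36−22 = 14.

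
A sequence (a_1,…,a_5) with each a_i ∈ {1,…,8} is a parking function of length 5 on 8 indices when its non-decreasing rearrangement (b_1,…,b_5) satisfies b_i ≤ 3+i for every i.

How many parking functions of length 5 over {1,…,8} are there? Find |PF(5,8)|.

26244

Count = (8−5+1)·(8+1)^(5−1) = 4 · 6561 = 26244 (Pollak)
E.g. (4,2,1,2,7) → sorted (1,2,2,4,7): b_i ≤ 3+i ∀i, a PF.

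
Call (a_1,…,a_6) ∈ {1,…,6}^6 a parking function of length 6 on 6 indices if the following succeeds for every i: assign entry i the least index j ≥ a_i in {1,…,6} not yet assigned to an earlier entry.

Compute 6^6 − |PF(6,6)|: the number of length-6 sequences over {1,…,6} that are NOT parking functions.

|PF(6,6)| = 1·7^5 = 1×16807 = 16807 (Pollak)
One tuple (2,1,1,6,1,6) → sorted (1,1,1,2,6,6): b_5=6>5, not a PF.
Total 46656; non-PF = 46656−16807 = 29849

29849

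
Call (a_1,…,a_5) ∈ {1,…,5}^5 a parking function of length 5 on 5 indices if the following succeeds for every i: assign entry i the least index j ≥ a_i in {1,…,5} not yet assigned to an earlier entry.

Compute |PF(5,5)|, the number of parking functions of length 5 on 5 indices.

1296

Count = (5+1−5)·(5+1)^{5−1} = 1 · 1296 = 1296
E.g. (1,1,2,4,4) → sorted (1,1,2,4,4): b_i ≤ i ∀i, a PF.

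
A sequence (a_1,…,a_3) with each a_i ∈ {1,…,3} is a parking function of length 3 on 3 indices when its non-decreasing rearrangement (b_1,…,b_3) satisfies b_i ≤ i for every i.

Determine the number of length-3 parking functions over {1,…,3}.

|PF(3,3)| = (4−3)·4^(3−1) = 1×16 = 16
Check (3,2,1) → sorted (1,2,3): b_i ≤ i ∀i, a PF.

16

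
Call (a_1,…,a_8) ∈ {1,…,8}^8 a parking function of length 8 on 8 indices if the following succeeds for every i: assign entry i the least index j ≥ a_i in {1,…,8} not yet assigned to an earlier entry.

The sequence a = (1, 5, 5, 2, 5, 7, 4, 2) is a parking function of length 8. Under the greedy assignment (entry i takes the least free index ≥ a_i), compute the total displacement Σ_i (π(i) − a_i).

Σπ = 36 ({1..8} each once); Σa = 1+5+5+2+5+7+4+2 = 31; disp = 36−31 = 5.

5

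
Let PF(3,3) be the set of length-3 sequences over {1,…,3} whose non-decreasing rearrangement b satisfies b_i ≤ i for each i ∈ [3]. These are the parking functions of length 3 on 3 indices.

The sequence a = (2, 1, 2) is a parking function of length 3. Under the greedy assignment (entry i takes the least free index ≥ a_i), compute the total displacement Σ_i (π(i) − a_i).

Σπ = 6 ({1..3} each once); Σa = 2+1+2 = 5; disp = 6−5 = 1.

1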